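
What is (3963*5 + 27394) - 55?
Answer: 47154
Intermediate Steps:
(3963*5 + 27394) - 55 = (19815 + 27394) - 55 = 47209 - 55 = 47154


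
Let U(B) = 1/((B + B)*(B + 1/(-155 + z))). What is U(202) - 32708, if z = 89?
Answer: -88078130263/2692862 ≈ -32708.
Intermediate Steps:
U(B) = 1/(2*B*(-1/66 + B)) (U(B) = 1/((B + B)*(B + 1/(-155 + 89))) = 1/((2*B)*(B + 1/(-66))) = 1/((2*B)*(B - 1/66)) = 1/((2*B)*(-1/66 + B)) = 1/(2*B*(-1/66 + B)))
U(202) - 32708 = 33/(202*(-1 + 66*202)) - 32708 = 33*(1/202)/(-1 + 13332) - 32708 = 33*(1/202)/13331 - 32708 = 33*(1/202)*(1/13331) - 32708 = 33/2692862 - 32708 = -88078130263/2692862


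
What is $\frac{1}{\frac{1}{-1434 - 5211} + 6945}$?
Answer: $\frac{6645}{46149524} \approx 0.00014399$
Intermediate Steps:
$\frac{1}{\frac{1}{-1434 - 5211} + 6945} = \frac{1}{\frac{1}{-6645} + 6945} = \frac{1}{- \frac{1}{6645} + 6945} = \frac{1}{\frac{46149524}{6645}} = \frac{6645}{46149524}$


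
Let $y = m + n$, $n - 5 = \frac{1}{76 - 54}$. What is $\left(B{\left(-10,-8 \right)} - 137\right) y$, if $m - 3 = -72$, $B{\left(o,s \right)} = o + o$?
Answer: $\frac{220899}{22} \approx 10041.0$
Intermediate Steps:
$B{\left(o,s \right)} = 2 o$
$m = -69$ ($m = 3 - 72 = -69$)
$n = \frac{111}{22}$ ($n = 5 + \frac{1}{76 - 54} = 5 + \frac{1}{22} = \frac{111}{22} \approx 5.0455$)
$y = - \frac{1407}{22}$ ($y = -69 + \frac{111}{22} = - \frac{1407}{22} \approx -63.955$)
$\left(B{\left(-10,-8 \right)} - 137\right) y = \left(2 \left(-10\right) - 137\right) \left(- \frac{1407}{22}\right) = \left(-20 - 137\right) \left(- \frac{1407}{22}\right) = \left(-157\right) \left(- \frac{1407}{22}\right) = \frac{220899}{22}$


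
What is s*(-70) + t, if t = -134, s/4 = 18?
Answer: -5174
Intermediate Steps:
s = 72 (s = 4*18 = 72)
s*(-70) + t = 72*(-70) - 134 = -5040 - 134 = -5174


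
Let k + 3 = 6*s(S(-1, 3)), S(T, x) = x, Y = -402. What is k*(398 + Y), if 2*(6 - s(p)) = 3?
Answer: -96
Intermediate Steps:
s(p) = 9/2 (s(p) = 6 - ½*3 = 6 - 3/2 = 9/2)
k = 24 (k = -3 + 6*(9/2) = -3 + 27 = 24)
k*(398 + Y) = 24*(398 - 402) = 24*(-4) = -96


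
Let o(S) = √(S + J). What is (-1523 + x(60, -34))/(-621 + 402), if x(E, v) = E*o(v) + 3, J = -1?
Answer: 1520/219 - 20*I*√35/73 ≈ 6.9406 - 1.6208*I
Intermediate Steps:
o(S) = √(-1 + S) (o(S) = √(S - 1) = √(-1 + S))
x(E, v) = 3 + E*√(-1 + v) (x(E, v) = E*√(-1 + v) + 3 = 3 + E*√(-1 + v))
(-1523 + x(60, -34))/(-621 + 402) = (-1523 + (3 + 60*√(-1 - 34)))/(-621 + 402) = (-1523 + (3 + 60*√(-35)))/(-219) = (-1523 + (3 + 60*(I*√35)))*(-1/219) = (-1523 + (3 + 60*I*√35))*(-1/219) = (-1520 + 60*I*√35)*(-1/219) = 1520/219 - 20*I*√35/73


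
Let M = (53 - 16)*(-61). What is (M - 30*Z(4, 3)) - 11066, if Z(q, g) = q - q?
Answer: -13323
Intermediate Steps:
M = -2257 (M = 37*(-61) = -2257)
Z(q, g) = 0
(M - 30*Z(4, 3)) - 11066 = (-2257 - 30*0) - 11066 = (-2257 - 1*0) - 11066 = (-2257 + 0) - 11066 = -2257 - 11066 = -13323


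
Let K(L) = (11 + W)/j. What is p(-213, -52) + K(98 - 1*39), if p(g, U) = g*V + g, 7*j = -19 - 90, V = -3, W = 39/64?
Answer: 2966575/6976 ≈ 425.25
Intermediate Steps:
W = 39/64 (W = 39*(1/64) = 39/64 ≈ 0.60938)
j = -109/7 (j = (-19 - 90)/7 = (⅐)*(-109) = -109/7 ≈ -15.571)
p(g, U) = -2*g (p(g, U) = g*(-3) + g = -3*g + g = -2*g)
K(L) = -5201/6976 (K(L) = (11 + 39/64)/(-109/7) = (743/64)*(-7/109) = -5201/6976)
p(-213, -52) + K(98 - 1*39) = -2*(-213) - 5201/6976 = 426 - 5201/6976 = 2966575/6976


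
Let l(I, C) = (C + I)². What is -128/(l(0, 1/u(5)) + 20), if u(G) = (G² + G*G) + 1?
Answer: -332928/52021 ≈ -6.3999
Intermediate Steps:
u(G) = 1 + 2*G² (u(G) = (G² + G²) + 1 = 2*G² + 1 = 1 + 2*G²)
-128/(l(0, 1/u(5)) + 20) = -128/((1/(1 + 2*5²) + 0)² + 20) = -128/((1/(1 + 2*25) + 0)² + 20) = -128/((1/(1 + 50) + 0)² + 20) = -128/((1/51 + 0)² + 20) = -128/((1/51)² + 20) = -128/(1/2601 + 20) = -128/(52021/2601) = (2601/52021)*(-128) = -332928/52021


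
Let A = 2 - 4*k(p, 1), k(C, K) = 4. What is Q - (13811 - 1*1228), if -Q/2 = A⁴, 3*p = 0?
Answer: -89415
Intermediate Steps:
p = 0 (p = (⅓)*0 = 0)
A = -14 (A = 2 - 4*4 = 2 - 16 = -14)
Q = -76832 (Q = -2*(-14)⁴ = -2*38416 = -76832)
Q - (13811 - 1*1228) = -76832 - (13811 - 1*1228) = -76832 - (13811 - 1228) = -76832 - 1*12583 = -76832 - 12583 = -89415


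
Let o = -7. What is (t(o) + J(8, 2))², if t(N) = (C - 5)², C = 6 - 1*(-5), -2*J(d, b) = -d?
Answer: 1600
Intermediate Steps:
J(d, b) = d/2 (J(d, b) = -(-1)*d/2 = d/2)
C = 11 (C = 6 + 5 = 11)
t(N) = 36 (t(N) = (11 - 5)² = 6² = 36)
(t(o) + J(8, 2))² = (36 + (½)*8)² = (36 + 4)² = 40² = 1600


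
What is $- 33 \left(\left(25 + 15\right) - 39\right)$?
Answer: $-33$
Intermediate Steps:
$- 33 \left(\left(25 + 15\right) - 39\right) = - 33 \left(40 - 39\right) = \left(-33\right) 1 = -33$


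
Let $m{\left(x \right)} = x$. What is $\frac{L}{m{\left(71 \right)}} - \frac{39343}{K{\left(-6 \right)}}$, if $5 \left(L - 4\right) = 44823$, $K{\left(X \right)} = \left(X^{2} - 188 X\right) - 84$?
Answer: $\frac{1378547}{15336} \approx 89.89$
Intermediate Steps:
$K{\left(X \right)} = -84 + X^{2} - 188 X$
$L = \frac{44843}{5}$ ($L = 4 + \frac{1}{5} \cdot 44823 = 4 + \frac{44823}{5} = \frac{44843}{5} \approx 8968.6$)
$\frac{L}{m{\left(71 \right)}} - \frac{39343}{K{\left(-6 \right)}} = \frac{44843}{5 \cdot 71} - \frac{39343}{-84 + \left(-6\right)^{2} - -1128} = \frac{44843}{5} \cdot \frac{1}{71} - \frac{39343}{-84 + 36 + 1128} = \frac{44843}{355} - \frac{39343}{1080} = \frac{1378547}{15336}$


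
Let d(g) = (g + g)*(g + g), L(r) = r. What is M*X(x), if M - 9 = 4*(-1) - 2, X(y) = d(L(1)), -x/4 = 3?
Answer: 12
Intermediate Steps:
x = -12 (x = -4*3 = -12)
d(g) = 4*g**2 (d(g) = (2*g)*(2*g) = 4*g**2)
X(y) = 4 (X(y) = 4*1**2 = 4*1 = 4)
M = 3 (M = 9 + (4*(-1) - 2) = 9 + (-4 - 2) = 9 - 6 = 3)
M*X(x) = 3*4 = 12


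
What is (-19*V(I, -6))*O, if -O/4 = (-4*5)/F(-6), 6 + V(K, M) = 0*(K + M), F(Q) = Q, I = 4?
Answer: -1520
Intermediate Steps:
V(K, M) = -6 (V(K, M) = -6 + 0*(K + M) = -6 + 0 = -6)
O = -40/3 (O = -4*(-4*5)/(-6) = -(-80)*(-1)/6 = -4*10/3 = -40/3 ≈ -13.333)
(-19*V(I, -6))*O = -19*(-6)*(-40/3) = 114*(-40/3) = -1520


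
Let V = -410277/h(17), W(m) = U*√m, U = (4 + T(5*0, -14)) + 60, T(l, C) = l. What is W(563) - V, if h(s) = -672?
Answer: -19537/32 + 64*√563 ≈ 908.04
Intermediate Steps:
U = 64 (U = (4 + 5*0) + 60 = (4 + 0) + 60 = 4 + 60 = 64)
W(m) = 64*√m
V = 19537/32 (V = -410277/(-672) = -410277*(-1/672) = 19537/32 ≈ 610.53)
W(563) - V = 64*√563 - 1*19537/32 = 64*√563 - 19537/32 = -19537/32 + 64*√563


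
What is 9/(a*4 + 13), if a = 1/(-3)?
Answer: 27/35 ≈ 0.77143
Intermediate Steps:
a = -⅓ ≈ -0.33333
9/(a*4 + 13) = 9/(-⅓*4 + 13) = 9/(-4/3 + 13) = 9/(35/3) = (3/35)*9 = 27/35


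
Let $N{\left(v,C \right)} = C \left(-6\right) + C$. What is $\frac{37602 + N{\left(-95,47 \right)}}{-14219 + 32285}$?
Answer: $\frac{37367}{18066} \approx 2.0684$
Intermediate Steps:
$N{\left(v,C \right)} = - 5 C$ ($N{\left(v,C \right)} = - 6 C + C = - 5 C$)
$\frac{37602 + N{\left(-95,47 \right)}}{-14219 + 32285} = \frac{37602 - 235}{-14219 + 32285} = \frac{37602 - 235}{18066} = 37367 \cdot \frac{1}{18066} = \frac{37367}{18066}$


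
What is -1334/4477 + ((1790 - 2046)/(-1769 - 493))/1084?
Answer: -408729070/1372204977 ≈ -0.29786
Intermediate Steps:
-1334/4477 + ((1790 - 2046)/(-1769 - 493))/1084 = -1334*1/4477 - 256/(-2262)*(1/1084) = -1334/4477 - 256*(-1/2262)*(1/1084) = -1334/4477 + (128/1131)*(1/1084) = -1334/4477 + 32/306501 = -408729070/1372204977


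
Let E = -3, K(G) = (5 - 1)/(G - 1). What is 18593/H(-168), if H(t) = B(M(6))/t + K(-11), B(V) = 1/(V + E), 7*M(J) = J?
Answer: -6693480/119 ≈ -56248.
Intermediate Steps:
M(J) = J/7
K(G) = 4/(-1 + G)
B(V) = 1/(-3 + V) (B(V) = 1/(V - 3) = 1/(-3 + V))
H(t) = -⅓ - 7/(15*t) (H(t) = 1/((-3 + (⅐)*6)*t) + 4/(-1 - 11) = 1/((-3 + 6/7)*t) + 4/(-12) = 1/((-15/7)*t) + 4*(-1/12) = -7/(15*t) - ⅓ = -⅓ - 7/(15*t))
18593/H(-168) = 18593/(((1/15)*(-7 - 5*(-168))/(-168))) = 18593/(((1/15)*(-1/168)*(-7 + 840))) = 18593/(((1/15)*(-1/168)*833)) = 18593/(-119/360) = 18593*(-360/119) = -6693480/119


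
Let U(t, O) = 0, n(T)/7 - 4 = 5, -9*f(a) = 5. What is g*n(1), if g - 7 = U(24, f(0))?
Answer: 441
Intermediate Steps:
f(a) = -5/9 (f(a) = -1/9*5 = -5/9)
n(T) = 63 (n(T) = 28 + 7*5 = 28 + 35 = 63)
g = 7 (g = 7 + 0 = 7)
g*n(1) = 7*63 = 441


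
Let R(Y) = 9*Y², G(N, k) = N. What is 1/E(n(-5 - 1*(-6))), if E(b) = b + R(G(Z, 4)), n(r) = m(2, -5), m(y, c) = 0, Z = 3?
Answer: 1/81 ≈ 0.012346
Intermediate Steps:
n(r) = 0
E(b) = 81 + b (E(b) = b + 9*3² = b + 9*9 = b + 81 = 81 + b)
1/E(n(-5 - 1*(-6))) = 1/(81 + 0) = 1/81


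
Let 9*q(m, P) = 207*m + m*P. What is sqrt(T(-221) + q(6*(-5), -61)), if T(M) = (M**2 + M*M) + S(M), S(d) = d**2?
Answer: 7*sqrt(26823)/3 ≈ 382.15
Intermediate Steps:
q(m, P) = 23*m + P*m/9 (q(m, P) = (207*m + m*P)/9 = (207*m + P*m)/9 = 23*m + P*m/9)
T(M) = 3*M**2 (T(M) = (M**2 + M*M) + M**2 = (M**2 + M**2) + M**2 = 2*M**2 + M**2 = 3*M**2)
sqrt(T(-221) + q(6*(-5), -61)) = sqrt(3*(-221)**2 + (6*(-5))*(207 - 61)/9) = sqrt(3*48841 + (1/9)*(-30)*146) = sqrt(146523 - 1460/3) = sqrt(438109/3) = 7*sqrt(26823)/3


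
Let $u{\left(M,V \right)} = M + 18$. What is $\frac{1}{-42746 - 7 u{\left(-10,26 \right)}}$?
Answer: $- \frac{1}{42802} \approx -2.3363 \cdot 10^{-5}$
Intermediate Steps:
$u{\left(M,V \right)} = 18 + M$
$\frac{1}{-42746 - 7 u{\left(-10,26 \right)}} = \frac{1}{-42746 - 7 \left(18 - 10\right)} = \frac{1}{-42746 - 56} = \frac{1}{-42802} = - \frac{1}{42802}$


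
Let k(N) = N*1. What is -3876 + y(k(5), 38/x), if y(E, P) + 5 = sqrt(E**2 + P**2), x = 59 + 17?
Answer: -3881 + sqrt(101)/2 ≈ -3876.0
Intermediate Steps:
k(N) = N
x = 76
y(E, P) = -5 + sqrt(E**2 + P**2)
-3876 + y(k(5), 38/x) = -3876 + (-5 + sqrt(5**2 + (38/76)**2)) = -3876 + (-5 + sqrt(25 + (38*(1/76))**2)) = -3876 + (-5 + sqrt(25 + (1/2)**2)) = -3876 + (-5 + sqrt(25 + 1/4)) = -3876 + (-5 + sqrt(101/4)) = -3876 + (-5 + sqrt(101)/2) = -3881 + sqrt(101)/2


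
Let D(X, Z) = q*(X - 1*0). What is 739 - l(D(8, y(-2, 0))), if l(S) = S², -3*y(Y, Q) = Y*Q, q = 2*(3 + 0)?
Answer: -1565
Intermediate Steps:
q = 6 (q = 2*3 = 6)
y(Y, Q) = -Q*Y/3 (y(Y, Q) = -Y*Q/3 = -Q*Y/3)
D(X, Z) = 6*X (D(X, Z) = 6*(X - 1*0) = 6*(X + 0) = 6*X)
739 - l(D(8, y(-2, 0))) = 739 - (6*8)² = 739 - 1*48² = 739 - 1*2304 = 739 - 2304 = -1565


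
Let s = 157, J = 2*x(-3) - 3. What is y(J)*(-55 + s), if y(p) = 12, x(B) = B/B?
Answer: 1224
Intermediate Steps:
x(B) = 1
J = -1 (J = 2*1 - 3 = 2 - 3 = -1)
y(J)*(-55 + s) = 12*(-55 + 157) = 12*102 = 1224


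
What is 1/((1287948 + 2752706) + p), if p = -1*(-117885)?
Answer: 1/4158539 ≈ 2.4047e-7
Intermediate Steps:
p = 117885
1/((1287948 + 2752706) + p) = 1/((1287948 + 2752706) + 117885) = 1/(4040654 + 117885) = 1/4158539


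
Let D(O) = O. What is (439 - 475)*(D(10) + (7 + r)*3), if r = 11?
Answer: -2304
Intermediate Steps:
(439 - 475)*(D(10) + (7 + r)*3) = (439 - 475)*(10 + (7 + 11)*3) = -36*(10 + 18*3) = -36*(10 + 54) = -36*64 = -2304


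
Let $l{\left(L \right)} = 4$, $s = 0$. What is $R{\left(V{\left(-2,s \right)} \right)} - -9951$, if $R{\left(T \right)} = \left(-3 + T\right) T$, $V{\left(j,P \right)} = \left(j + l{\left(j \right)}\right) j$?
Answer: $9979$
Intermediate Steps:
$V{\left(j,P \right)} = j \left(4 + j\right)$ ($V{\left(j,P \right)} = \left(j + 4\right) j = \left(4 + j\right) j = j \left(4 + j\right)$)
$R{\left(T \right)} = T \left(-3 + T\right)$
$R{\left(V{\left(-2,s \right)} \right)} - -9951 = - 2 \left(4 - 2\right) \left(-3 - 2 \left(4 - 2\right)\right) - -9951 = \left(-2\right) 2 \left(-3 - 4\right) + 9951 = - 4 \left(-3 - 4\right) + 9951 = \left(-4\right) \left(-7\right) + 9951 = 28 + 9951 = 9979$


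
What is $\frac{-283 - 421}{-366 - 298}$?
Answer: $\frac{88}{83} \approx 1.0602$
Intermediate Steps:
$\frac{-283 - 421}{-366 - 298} = - \frac{704}{-664} = \left(-704\right) \left(- \frac{1}{664}\right) = \frac{88}{83}$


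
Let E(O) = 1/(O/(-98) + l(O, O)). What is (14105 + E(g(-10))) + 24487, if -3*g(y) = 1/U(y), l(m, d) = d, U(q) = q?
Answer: 3746364/97 ≈ 38622.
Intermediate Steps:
g(y) = -1/(3*y)
E(O) = 98/(97*O) (E(O) = 1/(O/(-98) + O) = 1/(O*(-1/98) + O) = 1/(-O/98 + O) = 1/(97*O/98) = 98/(97*O))
(14105 + E(g(-10))) + 24487 = (14105 + 98/(97*((-⅓/(-10))))) + 24487 = (14105 + 98/(97*((-⅓*(-⅒))))) + 24487 = (14105 + 98/(97*(1/30))) + 24487 = (14105 + (98/97)*30) + 24487 = (14105 + 2940/97) + 24487 = 1371125/97 + 24487 = 3746364/97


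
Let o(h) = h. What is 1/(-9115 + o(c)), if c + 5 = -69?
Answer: -1/9189 ≈ -0.00010883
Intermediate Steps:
c = -74 (c = -5 - 69 = -74)
1/(-9115 + o(c)) = 1/(-9115 - 74) = 1/(-9189) = -1/9189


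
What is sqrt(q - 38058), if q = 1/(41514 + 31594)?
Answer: I*sqrt(1037814410099)/5222 ≈ 195.08*I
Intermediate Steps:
q = 1/73108 ≈ 1.3678e-5
sqrt(q - 38058) = sqrt(1/73108 - 38058) = sqrt(-2782344263/73108) = I*sqrt(1037814410099)/5222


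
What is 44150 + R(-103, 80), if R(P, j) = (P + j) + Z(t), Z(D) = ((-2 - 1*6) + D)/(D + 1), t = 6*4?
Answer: 1103191/25 ≈ 44128.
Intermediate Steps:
t = 24
Z(D) = (-8 + D)/(1 + D) (Z(D) = ((-2 - 6) + D)/(1 + D) = (-8 + D)/(1 + D))
R(P, j) = 16/25 + P + j (R(P, j) = (P + j) + (-8 + 24)/(1 + 24) = (P + j) + 16/25 = 16/25 + P + j)
44150 + R(-103, 80) = 44150 + (16/25 - 103 + 80) = 44150 - 559/25 = 1103191/25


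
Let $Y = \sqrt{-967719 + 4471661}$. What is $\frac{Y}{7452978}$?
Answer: $\frac{\sqrt{3503942}}{7452978} \approx 0.00025116$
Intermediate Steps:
$Y = \sqrt{3503942} \approx 1871.9$
$\frac{Y}{7452978} = \frac{\sqrt{3503942}}{7452978}$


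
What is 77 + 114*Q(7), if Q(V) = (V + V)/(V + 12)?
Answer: 161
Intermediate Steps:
Q(V) = 2*V/(12 + V) (Q(V) = (2*V)/(12 + V) = 2*V/(12 + V))
77 + 114*Q(7) = 77 + 114*(2*7/(12 + 7)) = 77 + 114*(2*7/19) = 77 + 114*(2*7*(1/19)) = 77 + 114*(14/19) = 77 + 84 = 161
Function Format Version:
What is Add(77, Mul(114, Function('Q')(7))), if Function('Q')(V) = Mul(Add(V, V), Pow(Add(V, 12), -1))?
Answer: 161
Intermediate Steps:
Function('Q')(V) = Mul(2, V, Pow(Add(12, V), -1)) (Function('Q')(V) = Mul(Mul(2, V), Pow(Add(12, V), -1)) = Mul(2, V, Pow(Add(12, V), -1)))
Add(77, Mul(114, Function('Q')(7))) = Add(77, Mul(114, Mul(2, 7, Pow(Add(12, 7), -1)))) = Add(77, Mul(114, Mul(2, 7, Pow(19, -1)))) = Add(77, Mul(114, Mul(2, 7, Rational(1, 19)))) = Add(77, Mul(114, Rational(14, 19))) = Add(77, 84) = 161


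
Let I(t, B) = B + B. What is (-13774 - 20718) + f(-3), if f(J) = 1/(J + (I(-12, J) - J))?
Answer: -206953/6 ≈ -34492.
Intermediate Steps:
I(t, B) = 2*B
f(J) = 1/(2*J) (f(J) = 1/(J + (2*J - J)) = 1/(J + J) = 1/(2*J))
(-13774 - 20718) + f(-3) = (-13774 - 20718) + (1/2)/(-3) = -34492 + (1/2)*(-1/3) = -34492 - 1/6 = -206953/6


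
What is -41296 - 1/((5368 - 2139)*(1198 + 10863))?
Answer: -1608271439825/38944969 ≈ -41296.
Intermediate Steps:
-41296 - 1/((5368 - 2139)*(1198 + 10863)) = -41296 - 1/(3229*12061) = -41296 - 1/38944969 = -1608271439825/38944969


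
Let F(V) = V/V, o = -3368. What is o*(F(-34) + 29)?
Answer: -101040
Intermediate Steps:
F(V) = 1
o*(F(-34) + 29) = -3368*(1 + 29) = -3368*30 = -101040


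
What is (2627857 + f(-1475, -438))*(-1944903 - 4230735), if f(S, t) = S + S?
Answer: -16210475415666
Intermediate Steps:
f(S, t) = 2*S
(2627857 + f(-1475, -438))*(-1944903 - 4230735) = (2627857 + 2*(-1475))*(-1944903 - 4230735) = (2627857 - 2950)*(-6175638) = 2624907*(-6175638) = -16210475415666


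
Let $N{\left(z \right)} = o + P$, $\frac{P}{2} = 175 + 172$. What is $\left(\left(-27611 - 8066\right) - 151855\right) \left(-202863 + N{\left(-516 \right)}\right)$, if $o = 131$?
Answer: $37888590216$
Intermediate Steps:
$P = 694$ ($P = 2 \left(175 + 172\right) = 2 \cdot 347 = 694$)
$N{\left(z \right)} = 825$ ($N{\left(z \right)} = 131 + 694 = 825$)
$\left(\left(-27611 - 8066\right) - 151855\right) \left(-202863 + N{\left(-516 \right)}\right) = \left(\left(-27611 - 8066\right) - 151855\right) \left(-202863 + 825\right) = \left(\left(-27611 - 8066\right) - 151855\right) \left(-202038\right) = \left(-35677 - 151855\right) \left(-202038\right) = \left(-187532\right) \left(-202038\right) = 37888590216$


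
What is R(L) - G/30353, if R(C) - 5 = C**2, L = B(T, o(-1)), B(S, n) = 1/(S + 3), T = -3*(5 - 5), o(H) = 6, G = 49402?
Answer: 951620/273177 ≈ 3.4835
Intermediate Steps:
T = 0 (T = -3*0 = 0)
B(S, n) = 1/(3 + S)
L = 1/3 (L = 1/(3 + 0) = 1/3 ≈ 0.33333)
R(C) = 5 + C**2
R(L) - G/30353 = (5 + (1/3)**2) - 49402/30353 = (5 + 1/9) - 49402/30353 = 46/9 - 1*49402/30353 = 46/9 - 49402/30353 = 951620/273177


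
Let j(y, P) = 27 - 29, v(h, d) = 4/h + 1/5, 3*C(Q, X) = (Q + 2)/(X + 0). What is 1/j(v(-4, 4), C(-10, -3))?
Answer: -½ ≈ -0.50000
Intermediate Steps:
C(Q, X) = (2 + Q)/(3*X) (C(Q, X) = ((Q + 2)/(X + 0))/3 = ((2 + Q)/X)/3 = (2 + Q)/(3*X))
v(h, d) = ⅕ + 4/h (v(h, d) = 4/h + 1*(⅕) = 4/h + ⅕ = ⅕ + 4/h)
j(y, P) = -2
1/j(v(-4, 4), C(-10, -3)) = 1/(-2) = -½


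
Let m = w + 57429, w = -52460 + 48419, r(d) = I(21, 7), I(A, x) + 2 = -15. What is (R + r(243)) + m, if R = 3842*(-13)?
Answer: 3425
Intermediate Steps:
R = -49946
I(A, x) = -17 (I(A, x) = -2 - 15 = -17)
r(d) = -17
w = -4041
m = 53388 (m = -4041 + 57429 = 53388)
(R + r(243)) + m = (-49946 - 17) + 53388 = -49963 + 53388 = 3425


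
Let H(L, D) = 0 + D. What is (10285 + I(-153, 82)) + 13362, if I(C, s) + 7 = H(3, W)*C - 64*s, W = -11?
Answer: 20075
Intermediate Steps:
H(L, D) = D
I(C, s) = -7 - 64*s - 11*C (I(C, s) = -7 + (-11*C - 64*s) = -7 + (-64*s - 11*C) = -7 - 64*s - 11*C)
(10285 + I(-153, 82)) + 13362 = (10285 + (-7 - 64*82 - 11*(-153))) + 13362 = (10285 + (-7 - 5248 + 1683)) + 13362 = (10285 - 3572) + 13362 = 6713 + 13362 = 20075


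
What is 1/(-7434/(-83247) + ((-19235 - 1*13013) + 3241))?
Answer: -27749/804912765 ≈ -3.4475e-5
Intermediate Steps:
1/(-7434/(-83247) + ((-19235 - 1*13013) + 3241)) = 1/(-7434*(-1/83247) + ((-19235 - 13013) + 3241)) = 1/(2478/27749 + (-32248 + 3241)) = 1/(2478/27749 - 29007) = 1/(-804912765/27749) = -27749/804912765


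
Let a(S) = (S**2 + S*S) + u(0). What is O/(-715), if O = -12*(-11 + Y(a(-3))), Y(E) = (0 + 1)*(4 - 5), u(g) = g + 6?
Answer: -144/715 ≈ -0.20140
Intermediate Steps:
u(g) = 6 + g
a(S) = 6 + 2*S**2 (a(S) = (S**2 + S*S) + (6 + 0) = (S**2 + S**2) + 6 = 2*S**2 + 6 = 6 + 2*S**2)
Y(E) = -1 (Y(E) = 1*(-1) = -1)
O = 144 (O = -12*(-11 - 1) = -12*(-12) = 144)
O/(-715) = 144/(-715) = 144*(-1/715) = -144/715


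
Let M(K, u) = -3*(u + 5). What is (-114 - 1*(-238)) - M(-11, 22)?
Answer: 205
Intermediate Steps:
M(K, u) = -15 - 3*u (M(K, u) = -3*(5 + u) = -15 - 3*u)
(-114 - 1*(-238)) - M(-11, 22) = (-114 - 1*(-238)) - (-15 - 3*22) = (-114 + 238) - (-15 - 66) = 124 - 1*(-81) = 124 + 81 = 205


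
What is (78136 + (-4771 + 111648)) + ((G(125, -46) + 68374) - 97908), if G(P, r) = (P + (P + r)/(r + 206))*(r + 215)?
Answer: 28269991/160 ≈ 1.7669e+5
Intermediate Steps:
G(P, r) = (215 + r)*(P + (P + r)/(206 + r)) (G(P, r) = (P + (P + r)/(206 + r))*(215 + r) = (215 + r)*(P + (P + r)/(206 + r)))
(78136 + (-4771 + 111648)) + ((G(125, -46) + 68374) - 97908) = (78136 + (-4771 + 111648)) + ((((-46)**2 + 215*(-46) + 44505*125 + 125*(-46)**2 + 422*125*(-46))/(206 - 46) + 68374) - 97908) = (78136 + 106877) + (((2116 - 9890 + 5563125 + 125*2116 - 2426500)/160 + 68374) - 97908) = 185013 + (((2116 - 9890 + 5563125 + 264500 - 2426500)/160 + 68374) - 97908) = 185013 + (((1/160)*3393351 + 68374) - 97908) = 185013 + ((3393351/160 + 68374) - 97908) = 185013 + (14333191/160 - 97908) = 185013 - 1332089/160 = 28269991/160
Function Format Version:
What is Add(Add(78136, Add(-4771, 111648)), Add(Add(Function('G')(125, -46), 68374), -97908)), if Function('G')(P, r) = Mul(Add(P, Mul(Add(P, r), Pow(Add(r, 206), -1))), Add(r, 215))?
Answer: Rational(28269991, 160) ≈ 1.7669e+5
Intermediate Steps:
Function('G')(P, r) = Mul(Add(215, r), Add(P, Mul(Pow(Add(206, r), -1), Add(P, r)))) (Function('G')(P, r) = Mul(Add(P, Mul(Add(P, r), Pow(Add(206, r), -1))), Add(215, r)) = Mul(Add(P, Mul(Pow(Add(206, r), -1), Add(P, r))), Add(215, r)) = Mul(Add(215, r), Add(P, Mul(Pow(Add(206, r), -1), Add(P, r)))))
Add(Add(78136, Add(-4771, 111648)), Add(Add(Function('G')(125, -46), 68374), -97908)) = Add(Add(78136, Add(-4771, 111648)), Add(Add(Mul(Pow(Add(206, -46), -1), Add(Pow(-46, 2), Mul(215, -46), Mul(44505, 125), Mul(125, Pow(-46, 2)), Mul(422, 125, -46))), 68374), -97908)) = Add(Add(78136, 106877), Add(Add(Mul(Pow(160, -1), Add(2116, -9890, 5563125, Mul(125, 2116), -2426500)), 68374), -97908)) = Add(185013, Add(Add(Mul(Rational(1, 160), Add(2116, -9890, 5563125, 264500, -2426500)), 68374), -97908)) = Add(185013, Add(Add(Mul(Rational(1, 160), 3393351), 68374), -97908)) = Add(185013, Add(Add(Rational(3393351, 160), 68374), -97908)) = Add(185013, Add(Rational(14333191, 160), -97908)) = Add(185013, Rational(-1332089, 160)) = Rational(28269991, 160)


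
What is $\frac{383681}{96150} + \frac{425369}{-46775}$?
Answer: $- \frac{918102023}{179896650} \approx -5.1035$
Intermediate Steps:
$\frac{383681}{96150} + \frac{425369}{-46775} = 383681 \cdot \frac{1}{96150} + 425369 \left(- \frac{1}{46775}\right) = \frac{383681}{96150} - \frac{425369}{46775} = - \frac{918102023}{179896650}$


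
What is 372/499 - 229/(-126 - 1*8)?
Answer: 164119/66866 ≈ 2.4544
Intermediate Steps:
372/499 - 229/(-126 - 1*8) = 372*(1/499) - 229/(-126 - 8) = 372/499 - 229/(-134) = 372/499 - 229*(-1/134) = 372/499 + 229/134 = 164119/66866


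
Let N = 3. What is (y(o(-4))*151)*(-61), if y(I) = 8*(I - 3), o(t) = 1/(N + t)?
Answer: 294752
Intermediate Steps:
o(t) = 1/(3 + t)
y(I) = -24 + 8*I (y(I) = 8*(-3 + I) = -24 + 8*I)
(y(o(-4))*151)*(-61) = ((-24 + 8/(3 - 4))*151)*(-61) = ((-24 + 8/(-1))*151)*(-61) = ((-24 + 8*(-1))*151)*(-61) = ((-24 - 8)*151)*(-61) = -32*151*(-61) = -4832*(-61) = 294752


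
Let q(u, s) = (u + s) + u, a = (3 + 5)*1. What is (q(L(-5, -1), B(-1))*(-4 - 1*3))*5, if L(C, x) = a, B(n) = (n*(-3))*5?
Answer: -1085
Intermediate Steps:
B(n) = -15*n (B(n) = -3*n*5 = -15*n)
a = 8 (a = 8*1 = 8)
L(C, x) = 8
q(u, s) = s + 2*u (q(u, s) = (s + u) + u = s + 2*u)
(q(L(-5, -1), B(-1))*(-4 - 1*3))*5 = ((-15*(-1) + 2*8)*(-4 - 1*3))*5 = ((15 + 16)*(-4 - 3))*5 = (31*(-7))*5 = -217*5 = -1085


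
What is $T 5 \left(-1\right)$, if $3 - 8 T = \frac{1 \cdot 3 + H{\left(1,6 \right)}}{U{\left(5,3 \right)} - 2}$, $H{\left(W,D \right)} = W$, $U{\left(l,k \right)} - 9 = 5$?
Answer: $- \frac{5}{3} \approx -1.6667$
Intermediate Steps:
$U{\left(l,k \right)} = 14$ ($U{\left(l,k \right)} = 9 + 5 = 14$)
$T = \frac{1}{3}$ ($T = \frac{3}{8} - \frac{\left(1 \cdot 3 + 1\right) \frac{1}{14 - 2}}{8} = \frac{3}{8} - \frac{\left(3 + 1\right) \frac{1}{12}}{8} = \frac{3}{8} - \frac{4 \cdot \frac{1}{12}}{8} = \frac{3}{8} - \frac{1}{24} = \frac{1}{3} \approx 0.33333$)
$T 5 \left(-1\right) = \frac{1}{3} \cdot 5 \left(-1\right) = \frac{5}{3} \left(-1\right) = - \frac{5}{3}$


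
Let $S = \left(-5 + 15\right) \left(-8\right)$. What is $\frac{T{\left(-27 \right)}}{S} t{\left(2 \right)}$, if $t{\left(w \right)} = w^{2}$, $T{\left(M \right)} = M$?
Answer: $\frac{27}{20} \approx 1.35$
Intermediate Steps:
$S = -80$ ($S = 10 \left(-8\right) = -80$)
$\frac{T{\left(-27 \right)}}{S} t{\left(2 \right)} = - \frac{27}{-80} \cdot 2^{2} = \left(-27\right) \left(- \frac{1}{80}\right) 4 = \frac{27}{80} \cdot 4 = \frac{27}{20}$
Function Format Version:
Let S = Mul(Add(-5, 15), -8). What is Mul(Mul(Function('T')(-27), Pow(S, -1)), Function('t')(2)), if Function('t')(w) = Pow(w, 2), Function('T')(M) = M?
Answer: Rational(27, 20) ≈ 1.3500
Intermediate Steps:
S = -80 (S = Mul(10, -8) = -80)
Mul(Mul(Function('T')(-27), Pow(S, -1)), Function('t')(2)) = Mul(Mul(-27, Pow(-80, -1)), Pow(2, 2)) = Mul(Mul(-27, Rational(-1, 80)), 4) = Mul(Rational(27, 80), 4) = Rational(27, 20)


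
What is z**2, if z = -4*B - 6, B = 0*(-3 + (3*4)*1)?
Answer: 36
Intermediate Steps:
B = 0 (B = 0*(-3 + 12*1) = 0*(-3 + 12) = 0*9 = 0)
z = -6 (z = -4*0 - 6 = 0 - 6 = -6)
z**2 = (-6)**2 = 36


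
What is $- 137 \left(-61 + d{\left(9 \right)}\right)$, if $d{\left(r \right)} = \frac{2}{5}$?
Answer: $\frac{41511}{5} \approx 8302.2$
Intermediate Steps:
$d{\left(r \right)} = \frac{2}{5}$ ($d{\left(r \right)} = 2 \cdot \frac{1}{5} = \frac{2}{5}$)
$- 137 \left(-61 + d{\left(9 \right)}\right) = - 137 \left(-61 + \frac{2}{5}\right) = \left(-137\right) \left(- \frac{303}{5}\right) = \frac{41511}{5}$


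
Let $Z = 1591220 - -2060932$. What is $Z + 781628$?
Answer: $4433780$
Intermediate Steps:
$Z = 3652152$ ($Z = 1591220 + 2060932 = 3652152$)
$Z + 781628 = 3652152 + 781628 = 4433780$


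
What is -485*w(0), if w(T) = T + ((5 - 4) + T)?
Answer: -485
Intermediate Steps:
w(T) = 1 + 2*T (w(T) = T + (1 + T) = 1 + 2*T)
-485*w(0) = -485*(1 + 2*0) = -485*(1 + 0) = -485*1 = -485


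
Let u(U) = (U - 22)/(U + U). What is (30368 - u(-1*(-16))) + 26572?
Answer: 911043/16 ≈ 56940.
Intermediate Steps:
u(U) = (-22 + U)/(2*U) (u(U) = (-22 + U)/((2*U)) = (-22 + U)*(1/(2*U)) = (-22 + U)/(2*U))
(30368 - u(-1*(-16))) + 26572 = (30368 - (-22 - 1*(-16))/(2*((-1*(-16))))) + 26572 = (30368 - (-22 + 16)/(2*16)) + 26572 = (30368 - (-6)/(2*16)) + 26572 = (30368 - 1*(-3/16)) + 26572 = (30368 + 3/16) + 26572 = 485891/16 + 26572 = 911043/16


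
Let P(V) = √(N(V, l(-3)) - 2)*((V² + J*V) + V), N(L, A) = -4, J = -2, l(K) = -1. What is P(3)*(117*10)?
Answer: 7020*I*√6 ≈ 17195.0*I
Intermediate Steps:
P(V) = I*√6*(V² - V) (P(V) = √(-4 - 2)*((V² - 2*V) + V) = √(-6)*(V² - V) = (I*√6)*(V² - V) = I*√6*(V² - V))
P(3)*(117*10) = (I*3*√6*(-1 + 3))*(117*10) = (I*3*√6*2)*1170 = (6*I*√6)*1170 = 7020*I*√6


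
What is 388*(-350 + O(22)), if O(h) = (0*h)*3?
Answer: -135800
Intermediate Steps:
O(h) = 0 (O(h) = 0*3 = 0)
388*(-350 + O(22)) = 388*(-350 + 0) = 388*(-350) = -135800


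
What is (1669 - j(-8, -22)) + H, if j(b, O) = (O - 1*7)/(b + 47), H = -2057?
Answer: -15103/39 ≈ -387.26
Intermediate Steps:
j(b, O) = (-7 + O)/(47 + b) (j(b, O) = (O - 7)/(47 + b) = (-7 + O)/(47 + b))
(1669 - j(-8, -22)) + H = (1669 - (-7 - 22)/(47 - 8)) - 2057 = (1669 - (-29)/39) - 2057 = (1669 - 1*(-29/39)) - 2057 = (1669 + 29/39) - 2057 = 65120/39 - 2057 = -15103/39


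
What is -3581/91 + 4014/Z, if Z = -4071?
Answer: -4981175/123487 ≈ -40.338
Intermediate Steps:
-3581/91 + 4014/Z = -3581/91 + 4014/(-4071) = -3581*1/91 + 4014*(-1/4071) = -3581/91 - 1338/1357 = -4981175/123487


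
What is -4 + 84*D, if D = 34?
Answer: 2852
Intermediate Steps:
-4 + 84*D = -4 + 84*34 = -4 + 2856 = 2852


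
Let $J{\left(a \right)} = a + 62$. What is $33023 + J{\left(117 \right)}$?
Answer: $33202$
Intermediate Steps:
$J{\left(a \right)} = 62 + a$
$33023 + J{\left(117 \right)} = 33023 + \left(62 + 117\right) = 33023 + 179 = 33202$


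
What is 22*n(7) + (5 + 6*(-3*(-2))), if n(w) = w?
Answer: 195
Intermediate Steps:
22*n(7) + (5 + 6*(-3*(-2))) = 22*7 + (5 + 6*(-3*(-2))) = 154 + (5 + 6*6) = 154 + (5 + 36) = 154 + 41 = 195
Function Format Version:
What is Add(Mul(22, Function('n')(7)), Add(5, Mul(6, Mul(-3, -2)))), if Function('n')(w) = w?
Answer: 195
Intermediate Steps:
Add(Mul(22, Function('n')(7)), Add(5, Mul(6, Mul(-3, -2)))) = Add(Mul(22, 7), Add(5, Mul(6, Mul(-3, -2)))) = Add(154, Add(5, Mul(6, 6))) = Add(154, Add(5, 36)) = Add(154, 41) = 195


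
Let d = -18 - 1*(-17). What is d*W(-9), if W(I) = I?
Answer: 9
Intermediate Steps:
d = -1 (d = -18 + 17 = -1)
d*W(-9) = -1*(-9) = 9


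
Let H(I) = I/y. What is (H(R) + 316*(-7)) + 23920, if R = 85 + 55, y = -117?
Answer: 2539696/117 ≈ 21707.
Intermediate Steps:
R = 140
H(I) = -I/117 (H(I) = I/(-117) = I*(-1/117) = -I/117)
(H(R) + 316*(-7)) + 23920 = (-1/117*140 + 316*(-7)) + 23920 = (-140/117 - 2212) + 23920 = -258944/117 + 23920 = 2539696/117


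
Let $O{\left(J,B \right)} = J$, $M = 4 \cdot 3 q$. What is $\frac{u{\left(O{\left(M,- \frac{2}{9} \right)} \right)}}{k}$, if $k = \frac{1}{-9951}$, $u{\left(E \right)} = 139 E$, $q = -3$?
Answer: $49794804$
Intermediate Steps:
$M = -36$ ($M = 4 \cdot 3 \left(-3\right) = 12 \left(-3\right) = -36$)
$k = - \frac{1}{9951} \approx -0.00010049$
$\frac{u{\left(O{\left(M,- \frac{2}{9} \right)} \right)}}{k} = \frac{139 \left(-36\right)}{- \frac{1}{9951}} = \left(-5004\right) \left(-9951\right) = 49794804$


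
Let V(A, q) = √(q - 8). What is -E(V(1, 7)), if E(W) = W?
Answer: -I ≈ -1.0*I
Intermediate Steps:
V(A, q) = √(-8 + q)
-E(V(1, 7)) = -√(-8 + 7) = -√(-1) = -I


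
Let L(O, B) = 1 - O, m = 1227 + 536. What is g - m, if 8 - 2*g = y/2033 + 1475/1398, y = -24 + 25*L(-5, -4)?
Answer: -10001802235/5684268 ≈ -1759.6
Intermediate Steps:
m = 1763
y = 126 (y = -24 + 25*(1 - 1*(-5)) = -24 + 25*(1 + 5) = -24 + 25*6 = -24 + 150 = 126)
g = 19562249/5684268 (g = 4 - (126/2033 + 1475/1398)/2 = 4 - ½*3174823/2842134 = 4 - 3174823/5684268 = 19562249/5684268 ≈ 3.4415)
g - m = 19562249/5684268 - 1*1763 = 19562249/5684268 - 1763 = -10001802235/5684268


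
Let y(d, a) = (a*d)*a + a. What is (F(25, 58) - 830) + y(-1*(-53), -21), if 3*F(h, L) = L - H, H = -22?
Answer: 67646/3 ≈ 22549.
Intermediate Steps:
F(h, L) = 22/3 + L/3 (F(h, L) = (L - 1*(-22))/3 = (L + 22)/3 = (22 + L)/3 = 22/3 + L/3)
y(d, a) = a + d*a² (y(d, a) = d*a² + a = a + d*a²)
(F(25, 58) - 830) + y(-1*(-53), -21) = ((22/3 + (⅓)*58) - 830) - 21*(1 - (-21)*(-53)) = ((22/3 + 58/3) - 830) - 21*(1 - 21*53) = (80/3 - 830) - 21*(1 - 1113) = -2410/3 - 21*(-1112) = -2410/3 + 23352 = 67646/3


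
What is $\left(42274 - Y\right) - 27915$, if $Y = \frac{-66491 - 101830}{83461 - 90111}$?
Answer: $\frac{5016791}{350} \approx 14334.0$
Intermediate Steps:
$Y = \frac{8859}{350}$ ($Y = - \frac{168321}{-6650} = \left(-168321\right) \left(- \frac{1}{6650}\right) = \frac{8859}{350} \approx 25.311$)
$\left(42274 - Y\right) - 27915 = \left(42274 - \frac{8859}{350}\right) - 27915 = \left(42274 - \frac{8859}{350}\right) + \left(-241441 + 213526\right) = \frac{14787041}{350} - 27915 = \frac{5016791}{350}$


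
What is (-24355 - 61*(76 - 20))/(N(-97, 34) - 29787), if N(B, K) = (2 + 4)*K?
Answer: 9257/9861 ≈ 0.93875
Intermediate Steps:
N(B, K) = 6*K
(-24355 - 61*(76 - 20))/(N(-97, 34) - 29787) = (-24355 - 61*(76 - 20))/(6*34 - 29787) = (-24355 - 61*56)/(204 - 29787) = (-24355 - 3416)/(-29583) = -27771*(-1/29583) = 9257/9861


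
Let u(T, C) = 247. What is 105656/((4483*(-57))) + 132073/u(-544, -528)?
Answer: 1774876249/3321903 ≈ 534.29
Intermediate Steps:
105656/((4483*(-57))) + 132073/u(-544, -528) = 105656/((4483*(-57))) + 132073/247 = 105656/(-255531) + 132073*(1/247) = 105656*(-1/255531) + 132073/247 = -105656/255531 + 132073/247 = 1774876249/3321903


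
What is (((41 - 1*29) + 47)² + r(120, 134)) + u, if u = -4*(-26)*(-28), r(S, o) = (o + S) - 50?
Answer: 773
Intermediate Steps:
r(S, o) = -50 + S + o (r(S, o) = (S + o) - 50 = -50 + S + o)
u = -2912 (u = 104*(-28) = -2912)
(((41 - 1*29) + 47)² + r(120, 134)) + u = (((41 - 1*29) + 47)² + (-50 + 120 + 134)) - 2912 = (((41 - 29) + 47)² + 204) - 2912 = ((12 + 47)² + 204) - 2912 = (59² + 204) - 2912 = (3481 + 204) - 2912 = 3685 - 2912 = 773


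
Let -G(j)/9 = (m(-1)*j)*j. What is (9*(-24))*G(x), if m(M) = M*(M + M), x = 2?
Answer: 15552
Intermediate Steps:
m(M) = 2*M**2 (m(M) = M*(2*M) = 2*M**2)
G(j) = -18*j**2 (G(j) = -9*(2*(-1)**2)*j*j = -9*(2*1)*j*j = -9*2*j*j = -18*j**2)
(9*(-24))*G(x) = (9*(-24))*(-18*2**2) = -(-3888)*4 = -216*(-72) = 15552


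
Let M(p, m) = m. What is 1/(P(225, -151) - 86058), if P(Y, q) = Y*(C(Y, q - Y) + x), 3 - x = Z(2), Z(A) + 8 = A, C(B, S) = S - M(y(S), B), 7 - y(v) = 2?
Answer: -1/219258 ≈ -4.5608e-6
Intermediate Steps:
y(v) = 5 (y(v) = 7 - 1*2 = 7 - 2 = 5)
C(B, S) = S - B
Z(A) = -8 + A
x = 9 (x = 3 - (-8 + 2) = 3 - 1*(-6) = 3 + 6 = 9)
P(Y, q) = Y*(9 + q - 2*Y) (P(Y, q) = Y*(((q - Y) - Y) + 9) = Y*((q - 2*Y) + 9) = Y*(9 + q - 2*Y))
1/(P(225, -151) - 86058) = 1/(225*(9 - 151 - 2*225) - 86058) = 1/(225*(9 - 151 - 450) - 86058) = 1/(225*(-592) - 86058) = 1/(-133200 - 86058) = 1/(-219258) = -1/219258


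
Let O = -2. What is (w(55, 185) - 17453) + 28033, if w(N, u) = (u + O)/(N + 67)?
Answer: 21163/2 ≈ 10582.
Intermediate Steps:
w(N, u) = (-2 + u)/(67 + N) (w(N, u) = (u - 2)/(N + 67) = (-2 + u)/(67 + N))
(w(55, 185) - 17453) + 28033 = ((-2 + 185)/(67 + 55) - 17453) + 28033 = (183/122 - 17453) + 28033 = ((1/122)*183 - 17453) + 28033 = (3/2 - 17453) + 28033 = -34903/2 + 28033 = 21163/2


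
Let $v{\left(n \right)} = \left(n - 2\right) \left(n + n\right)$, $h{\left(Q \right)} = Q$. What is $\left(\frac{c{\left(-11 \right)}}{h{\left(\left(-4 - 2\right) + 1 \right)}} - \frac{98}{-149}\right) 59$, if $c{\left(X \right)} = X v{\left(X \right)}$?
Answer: $\frac{27685396}{745} \approx 37162.0$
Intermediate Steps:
$v{\left(n \right)} = 2 n \left(-2 + n\right)$ ($v{\left(n \right)} = \left(-2 + n\right) 2 n = 2 n \left(-2 + n\right)$)
$c{\left(X \right)} = 2 X^{2} \left(-2 + X\right)$ ($c{\left(X \right)} = X 2 X \left(-2 + X\right) = 2 X^{2} \left(-2 + X\right)$)
$\left(\frac{c{\left(-11 \right)}}{h{\left(\left(-4 - 2\right) + 1 \right)}} - \frac{98}{-149}\right) 59 = \left(\frac{2 \left(-11\right)^{2} \left(-2 - 11\right)}{\left(-4 - 2\right) + 1} - \frac{98}{-149}\right) 59 = \left(\frac{2 \cdot 121 \left(-13\right)}{-6 + 1} - - \frac{98}{149}\right) 59 = \left(- \frac{3146}{-5} + \frac{98}{149}\right) 59 = \left(\left(-3146\right) \left(- \frac{1}{5}\right) + \frac{98}{149}\right) 59 = \left(\frac{3146}{5} + \frac{98}{149}\right) 59 = \frac{469244}{745} \cdot 59 = \frac{27685396}{745}$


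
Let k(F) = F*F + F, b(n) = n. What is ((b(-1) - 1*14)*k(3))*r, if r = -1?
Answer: 180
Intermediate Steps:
k(F) = F + F**2 (k(F) = F**2 + F = F + F**2)
((b(-1) - 1*14)*k(3))*r = ((-1 - 1*14)*(3*(1 + 3)))*(-1) = ((-1 - 14)*(3*4))*(-1) = -15*12*(-1) = -180*(-1) = 180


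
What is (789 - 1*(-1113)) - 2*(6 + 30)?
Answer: 1830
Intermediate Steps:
(789 - 1*(-1113)) - 2*(6 + 30) = (789 + 1113) - 2*36 = 1902 - 72 = 1830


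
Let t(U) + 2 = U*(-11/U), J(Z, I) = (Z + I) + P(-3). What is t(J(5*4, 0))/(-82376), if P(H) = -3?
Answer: 13/82376 ≈ 0.00015781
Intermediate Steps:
J(Z, I) = -3 + I + Z (J(Z, I) = (Z + I) - 3 = (I + Z) - 3 = -3 + I + Z)
t(U) = -13 (t(U) = -2 + U*(-11/U) = -2 - 11 = -13)
t(J(5*4, 0))/(-82376) = -13/(-82376) = -13*(-1/82376) = 13/82376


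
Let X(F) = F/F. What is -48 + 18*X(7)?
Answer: -30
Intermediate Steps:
X(F) = 1
-48 + 18*X(7) = -48 + 18*1 = -48 + 18 = -30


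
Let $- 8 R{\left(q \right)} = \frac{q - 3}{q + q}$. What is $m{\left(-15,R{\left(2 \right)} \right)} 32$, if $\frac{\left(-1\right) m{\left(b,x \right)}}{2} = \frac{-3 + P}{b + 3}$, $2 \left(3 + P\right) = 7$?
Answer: $- \frac{40}{3} \approx -13.333$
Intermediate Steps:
$P = \frac{1}{2}$ ($P = -3 + \frac{1}{2} \cdot 7 = -3 + \frac{7}{2} = \frac{1}{2} \approx 0.5$)
$R{\left(q \right)} = - \frac{-3 + q}{16 q}$ ($R{\left(q \right)} = - \frac{\left(q - 3\right) \frac{1}{q + q}}{8} = - \frac{\left(-3 + q\right) \frac{1}{2 q}}{8} = - \frac{\frac{1}{2} \frac{1}{q} \left(-3 + q\right)}{8} = - \frac{-3 + q}{16 q}$)
$m{\left(b,x \right)} = \frac{5}{3 + b}$ ($m{\left(b,x \right)} = - 2 \frac{-3 + \frac{1}{2}}{b + 3} = - 2 \left(- \frac{5}{2 \left(3 + b\right)}\right) = \frac{5}{3 + b}$)
$m{\left(-15,R{\left(2 \right)} \right)} 32 = \frac{5}{3 - 15} \cdot 32 = \frac{5}{-12} \cdot 32 = 5 \left(- \frac{1}{12}\right) 32 = \left(- \frac{5}{12}\right) 32 = - \frac{40}{3}$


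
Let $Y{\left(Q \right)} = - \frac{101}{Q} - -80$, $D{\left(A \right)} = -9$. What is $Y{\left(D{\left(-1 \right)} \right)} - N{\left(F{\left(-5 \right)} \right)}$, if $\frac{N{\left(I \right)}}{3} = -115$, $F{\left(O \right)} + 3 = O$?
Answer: $\frac{3926}{9} \approx 436.22$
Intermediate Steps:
$F{\left(O \right)} = -3 + O$
$Y{\left(Q \right)} = 80 - \frac{101}{Q}$ ($Y{\left(Q \right)} = - \frac{101}{Q} + 80 = 80 - \frac{101}{Q}$)
$N{\left(I \right)} = -345$ ($N{\left(I \right)} = 3 \left(-115\right) = -345$)
$Y{\left(D{\left(-1 \right)} \right)} - N{\left(F{\left(-5 \right)} \right)} = \left(80 - \frac{101}{-9}\right) - -345 = \left(80 - - \frac{101}{9}\right) + 345 = \left(80 + \frac{101}{9}\right) + 345 = \frac{821}{9} + 345 = \frac{3926}{9}$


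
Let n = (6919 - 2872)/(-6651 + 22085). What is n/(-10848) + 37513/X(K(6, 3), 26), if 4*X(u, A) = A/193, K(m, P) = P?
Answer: 808120305670655/725521472 ≈ 1.1138e+6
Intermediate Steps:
X(u, A) = A/772 (X(u, A) = (A/193)/4 = A/772)
n = 4047/15434 ≈ 0.26221
n/(-10848) + 37513/X(K(6, 3), 26) = (4047/15434)/(-10848) + 37513/(((1/772)*26)) = (4047/15434)*(-1/10848) + 37513/(13/386) = -1349/55809344 + 37513*(386/13) = -1349/55809344 + 14480018/13 = 808120305670655/725521472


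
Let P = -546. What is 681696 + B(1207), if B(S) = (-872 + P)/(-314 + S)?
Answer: 608753110/893 ≈ 6.8169e+5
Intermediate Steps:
B(S) = -1418/(-314 + S) (B(S) = (-872 - 546)/(-314 + S) = -1418/(-314 + S))
681696 + B(1207) = 681696 - 1418/(-314 + 1207) = 681696 - 1418/893 = 608753110/893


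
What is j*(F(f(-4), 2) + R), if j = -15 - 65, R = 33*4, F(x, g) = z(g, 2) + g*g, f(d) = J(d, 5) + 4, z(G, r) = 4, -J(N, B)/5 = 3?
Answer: -11200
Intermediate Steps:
J(N, B) = -15 (J(N, B) = -5*3 = -15)
f(d) = -11 (f(d) = -15 + 4 = -11)
F(x, g) = 4 + g**2 (F(x, g) = 4 + g*g = 4 + g**2)
R = 132
j = -80
j*(F(f(-4), 2) + R) = -80*((4 + 2**2) + 132) = -80*((4 + 4) + 132) = -80*(8 + 132) = -80*140 = -11200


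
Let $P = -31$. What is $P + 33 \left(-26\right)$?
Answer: $-889$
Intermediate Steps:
$P + 33 \left(-26\right) = -31 + 33 \left(-26\right) = -31 - 858 = -889$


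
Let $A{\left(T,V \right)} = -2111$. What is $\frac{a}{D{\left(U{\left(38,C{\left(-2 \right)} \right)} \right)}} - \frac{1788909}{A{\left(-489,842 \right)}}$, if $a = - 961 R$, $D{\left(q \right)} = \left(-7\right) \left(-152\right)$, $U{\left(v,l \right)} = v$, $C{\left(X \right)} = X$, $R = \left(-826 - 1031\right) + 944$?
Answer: $\frac{3755575799}{2246104} \approx 1672.0$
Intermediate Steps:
$R = -913$ ($R = -1857 + 944 = -913$)
$D{\left(q \right)} = 1064$
$a = 877393$ ($a = \left(-961\right) \left(-913\right) = 877393$)
$\frac{a}{D{\left(U{\left(38,C{\left(-2 \right)} \right)} \right)}} - \frac{1788909}{A{\left(-489,842 \right)}} = \frac{877393}{1064} - \frac{1788909}{-2111} = 877393 \cdot \frac{1}{1064} - - \frac{1788909}{2111} = \frac{877393}{1064} + \frac{1788909}{2111} = \frac{3755575799}{2246104}$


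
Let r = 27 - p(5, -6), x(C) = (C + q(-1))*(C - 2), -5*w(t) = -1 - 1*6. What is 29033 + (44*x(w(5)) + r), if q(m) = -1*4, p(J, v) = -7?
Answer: 728391/25 ≈ 29136.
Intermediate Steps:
w(t) = 7/5 (w(t) = -(-1 - 1*6)/5 = -(-1 - 6)/5 = -⅕*(-7) = 7/5)
q(m) = -4
x(C) = (-4 + C)*(-2 + C) (x(C) = (C - 4)*(C - 2) = (-4 + C)*(-2 + C))
r = 34 (r = 27 - 1*(-7) = 27 + 7 = 34)
29033 + (44*x(w(5)) + r) = 29033 + (44*(8 + (7/5)² - 6*7/5) + 34) = 29033 + (44*(8 + 49/25 - 42/5) + 34) = 29033 + (44*(39/25) + 34) = 29033 + (1716/25 + 34) = 29033 + 2566/25 = 728391/25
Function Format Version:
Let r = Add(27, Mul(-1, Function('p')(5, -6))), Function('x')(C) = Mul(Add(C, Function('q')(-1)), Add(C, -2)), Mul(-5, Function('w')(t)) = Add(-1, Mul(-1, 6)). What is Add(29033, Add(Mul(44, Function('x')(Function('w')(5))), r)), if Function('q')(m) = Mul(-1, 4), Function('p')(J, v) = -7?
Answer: Rational(728391, 25) ≈ 29136.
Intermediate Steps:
Function('w')(t) = Rational(7, 5) (Function('w')(t) = Mul(Rational(-1, 5), Add(-1, Mul(-1, 6))) = Mul(Rational(-1, 5), Add(-1, -6)) = Mul(Rational(-1, 5), -7) = Rational(7, 5))
Function('q')(m) = -4
Function('x')(C) = Mul(Add(-4, C), Add(-2, C)) (Function('x')(C) = Mul(Add(C, -4), Add(C, -2)) = Mul(Add(-4, C), Add(-2, C)))
r = 34 (r = Add(27, Mul(-1, -7)) = Add(27, 7) = 34)
Add(29033, Add(Mul(44, Function('x')(Function('w')(5))), r)) = Add(29033, Add(Mul(44, Add(8, Pow(Rational(7, 5), 2), Mul(-6, Rational(7, 5)))), 34)) = Add(29033, Add(Mul(44, Add(8, Rational(49, 25), Rational(-42, 5))), 34)) = Add(29033, Add(Mul(44, Rational(39, 25)), 34)) = Add(29033, Add(Rational(1716, 25), 34)) = Add(29033, Rational(2566, 25)) = Rational(728391, 25)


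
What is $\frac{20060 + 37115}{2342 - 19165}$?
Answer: $- \frac{57175}{16823} \approx -3.3986$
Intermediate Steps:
$\frac{20060 + 37115}{2342 - 19165} = \frac{57175}{-16823} = 57175 \left(- \frac{1}{16823}\right) = - \frac{57175}{16823}$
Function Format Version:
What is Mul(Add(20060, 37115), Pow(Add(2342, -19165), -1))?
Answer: Rational(-57175, 16823) ≈ -3.3986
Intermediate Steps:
Mul(Add(20060, 37115), Pow(Add(2342, -19165), -1)) = Mul(57175, Pow(-16823, -1)) = Mul(57175, Rational(-1, 16823)) = Rational(-57175, 16823)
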